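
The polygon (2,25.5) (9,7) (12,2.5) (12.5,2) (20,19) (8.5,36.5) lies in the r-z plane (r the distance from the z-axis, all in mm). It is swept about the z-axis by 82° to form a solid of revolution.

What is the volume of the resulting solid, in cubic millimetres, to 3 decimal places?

Volume = 4839.919 mm³

Profile (r,z), 6 vertices: (2,25.5) (9,7) (12,2.5) (12.5,2) (20,19) (8.5,36.5)
edge 0: (2,25.5)→(9,7)  cross = 2·7 − 9·25.5 = -215.5000; (r_i+r_j)·cross = 11·-215.5000 = -2370.5000
edge 1: (9,7)→(12,2.5)  cross = 9·2.5 − 12·7 = -61.5000; (r_i+r_j)·cross = 21·-61.5000 = -1291.5000
edge 2: (12,2.5)→(12.5,2)  cross = 12·2 − 12.5·2.5 = -7.2500; (r_i+r_j)·cross = 24.5·-7.2500 = -177.6250
edge 3: (12.5,2)→(20,19)  cross = 12.5·19 − 20·2 = 197.5000; (r_i+r_j)·cross = 32.5·197.5000 = 6418.7500
edge 4: (20,19)→(8.5,36.5)  cross = 20·36.5 − 8.5·19 = 568.5000; (r_i+r_j)·cross = 28.5·568.5000 = 16202.2500
edge 5: (8.5,36.5)→(2,25.5)  cross = 8.5·25.5 − 2·36.5 = 143.7500; (r_i+r_j)·cross = 10.5·143.7500 = 1509.3750
Σcross = 625.5000 → A = |Σcross|/2 = 312.7500 mm²
Σ(r_i+r_j)·cross = 20290.7500 → first moment M = |Σ|/6 = 3381.7917
R_c = M/A = 3381.7917/312.7500 = 10.8131 mm
θ = 82° = 1.431170 rad
V = θ·R_c·A = 1.431170·10.8131·312.7500 = 4839.919 mm³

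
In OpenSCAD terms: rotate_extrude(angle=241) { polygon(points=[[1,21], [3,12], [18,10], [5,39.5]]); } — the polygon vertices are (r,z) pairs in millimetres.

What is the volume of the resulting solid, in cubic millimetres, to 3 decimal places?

Profile (r,z), 4 vertices: (1,21) (3,12) (18,10) (5,39.5)
edge 0: (1,21)→(3,12)  cross = 1·12 − 3·21 = -51.0000; (r_i+r_j)·cross = 4·-51.0000 = -204.0000
edge 1: (3,12)→(18,10)  cross = 3·10 − 18·12 = -186.0000; (r_i+r_j)·cross = 21·-186.0000 = -3906.0000
edge 2: (18,10)→(5,39.5)  cross = 18·39.5 − 5·10 = 661.0000; (r_i+r_j)·cross = 23·661.0000 = 15203.0000
edge 3: (5,39.5)→(1,21)  cross = 5·21 − 1·39.5 = 65.5000; (r_i+r_j)·cross = 6·65.5000 = 393.0000
Σcross = 489.5000 → A = |Σcross|/2 = 244.7500 mm²
Σ(r_i+r_j)·cross = 11486.0000 → first moment M = |Σ|/6 = 1914.3333
R_c = M/A = 1914.3333/244.7500 = 7.8216 mm
θ = 241° = 4.206243 rad
V = θ·R_c·A = 4.206243·7.8216·244.7500 = 8052.152 mm³

Volume = 8052.152 mm³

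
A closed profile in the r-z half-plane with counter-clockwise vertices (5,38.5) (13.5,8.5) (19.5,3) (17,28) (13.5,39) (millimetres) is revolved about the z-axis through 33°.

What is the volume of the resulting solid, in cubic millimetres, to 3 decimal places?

Volume = 1901.192 mm³

Profile (r,z), 5 vertices: (5,38.5) (13.5,8.5) (19.5,3) (17,28) (13.5,39)
edge 0: (5,38.5)→(13.5,8.5)  cross = 5·8.5 − 13.5·38.5 = -477.2500; (r_i+r_j)·cross = 18.5·-477.2500 = -8829.1250
edge 1: (13.5,8.5)→(19.5,3)  cross = 13.5·3 − 19.5·8.5 = -125.2500; (r_i+r_j)·cross = 33·-125.2500 = -4133.2500
edge 2: (19.5,3)→(17,28)  cross = 19.5·28 − 17·3 = 495.0000; (r_i+r_j)·cross = 36.5·495.0000 = 18067.5000
edge 3: (17,28)→(13.5,39)  cross = 17·39 − 13.5·28 = 285.0000; (r_i+r_j)·cross = 30.5·285.0000 = 8692.5000
edge 4: (13.5,39)→(5,38.5)  cross = 13.5·38.5 − 5·39 = 324.7500; (r_i+r_j)·cross = 18.5·324.7500 = 6007.8750
Σcross = 502.2500 → A = |Σcross|/2 = 251.1250 mm²
Σ(r_i+r_j)·cross = 19805.5000 → first moment M = |Σ|/6 = 3300.9167
R_c = M/A = 3300.9167/251.1250 = 13.1445 mm
θ = 33° = 0.575959 rad
V = θ·R_c·A = 0.575959·13.1445·251.1250 = 1901.192 mm³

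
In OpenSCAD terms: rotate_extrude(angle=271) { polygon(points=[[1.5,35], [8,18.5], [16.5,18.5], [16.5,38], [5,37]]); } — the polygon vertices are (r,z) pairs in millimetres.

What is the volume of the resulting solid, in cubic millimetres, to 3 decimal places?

Volume = 11183.121 mm³

Profile (r,z), 5 vertices: (1.5,35) (8,18.5) (16.5,18.5) (16.5,38) (5,37)
edge 0: (1.5,35)→(8,18.5)  cross = 1.5·18.5 − 8·35 = -252.2500; (r_i+r_j)·cross = 9.5·-252.2500 = -2396.3750
edge 1: (8,18.5)→(16.5,18.5)  cross = 8·18.5 − 16.5·18.5 = -157.2500; (r_i+r_j)·cross = 24.5·-157.2500 = -3852.6250
edge 2: (16.5,18.5)→(16.5,38)  cross = 16.5·38 − 16.5·18.5 = 321.7500; (r_i+r_j)·cross = 33·321.7500 = 10617.7500
edge 3: (16.5,38)→(5,37)  cross = 16.5·37 − 5·38 = 420.5000; (r_i+r_j)·cross = 21.5·420.5000 = 9040.7500
edge 4: (5,37)→(1.5,35)  cross = 5·35 − 1.5·37 = 119.5000; (r_i+r_j)·cross = 6.5·119.5000 = 776.7500
Σcross = 452.2500 → A = |Σcross|/2 = 226.1250 mm²
Σ(r_i+r_j)·cross = 14186.2500 → first moment M = |Σ|/6 = 2364.3750
R_c = M/A = 2364.3750/226.1250 = 10.4561 mm
θ = 271° = 4.729842 rad
V = θ·R_c·A = 4.729842·10.4561·226.1250 = 11183.121 mm³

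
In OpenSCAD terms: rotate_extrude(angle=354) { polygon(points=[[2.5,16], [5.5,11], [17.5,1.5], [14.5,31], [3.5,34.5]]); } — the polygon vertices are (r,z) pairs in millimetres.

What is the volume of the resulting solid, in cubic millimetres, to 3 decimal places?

Profile (r,z), 5 vertices: (2.5,16) (5.5,11) (17.5,1.5) (14.5,31) (3.5,34.5)
edge 0: (2.5,16)→(5.5,11)  cross = 2.5·11 − 5.5·16 = -60.5000; (r_i+r_j)·cross = 8·-60.5000 = -484.0000
edge 1: (5.5,11)→(17.5,1.5)  cross = 5.5·1.5 − 17.5·11 = -184.2500; (r_i+r_j)·cross = 23·-184.2500 = -4237.7500
edge 2: (17.5,1.5)→(14.5,31)  cross = 17.5·31 − 14.5·1.5 = 520.7500; (r_i+r_j)·cross = 32·520.7500 = 16664.0000
edge 3: (14.5,31)→(3.5,34.5)  cross = 14.5·34.5 − 3.5·31 = 391.7500; (r_i+r_j)·cross = 18·391.7500 = 7051.5000
edge 4: (3.5,34.5)→(2.5,16)  cross = 3.5·16 − 2.5·34.5 = -30.2500; (r_i+r_j)·cross = 6·-30.2500 = -181.5000
Σcross = 637.5000 → A = |Σcross|/2 = 318.7500 mm²
Σ(r_i+r_j)·cross = 18812.2500 → first moment M = |Σ|/6 = 3135.3750
R_c = M/A = 3135.3750/318.7500 = 9.8365 mm
θ = 354° = 6.178466 rad
V = θ·R_c·A = 6.178466·9.8365·318.7500 = 19371.806 mm³

Volume = 19371.806 mm³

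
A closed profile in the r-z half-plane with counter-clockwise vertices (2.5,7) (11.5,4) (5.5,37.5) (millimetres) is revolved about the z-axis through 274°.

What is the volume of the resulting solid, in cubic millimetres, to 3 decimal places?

Profile (r,z), 3 vertices: (2.5,7) (11.5,4) (5.5,37.5)
edge 0: (2.5,7)→(11.5,4)  cross = 2.5·4 − 11.5·7 = -70.5000; (r_i+r_j)·cross = 14·-70.5000 = -987.0000
edge 1: (11.5,4)→(5.5,37.5)  cross = 11.5·37.5 − 5.5·4 = 409.2500; (r_i+r_j)·cross = 17·409.2500 = 6957.2500
edge 2: (5.5,37.5)→(2.5,7)  cross = 5.5·7 − 2.5·37.5 = -55.2500; (r_i+r_j)·cross = 8·-55.2500 = -442.0000
Σcross = 283.5000 → A = |Σcross|/2 = 141.7500 mm²
Σ(r_i+r_j)·cross = 5528.2500 → first moment M = |Σ|/6 = 921.3750
R_c = M/A = 921.3750/141.7500 = 6.5000 mm
θ = 274° = 4.782202 rad
V = θ·R_c·A = 4.782202·6.5000·141.7500 = 4406.202 mm³

Volume = 4406.202 mm³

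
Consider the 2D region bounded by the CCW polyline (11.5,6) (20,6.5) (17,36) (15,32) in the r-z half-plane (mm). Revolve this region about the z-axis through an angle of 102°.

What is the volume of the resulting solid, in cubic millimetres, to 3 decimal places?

Profile (r,z), 4 vertices: (11.5,6) (20,6.5) (17,36) (15,32)
edge 0: (11.5,6)→(20,6.5)  cross = 11.5·6.5 − 20·6 = -45.2500; (r_i+r_j)·cross = 31.5·-45.2500 = -1425.3750
edge 1: (20,6.5)→(17,36)  cross = 20·36 − 17·6.5 = 609.5000; (r_i+r_j)·cross = 37·609.5000 = 22551.5000
edge 2: (17,36)→(15,32)  cross = 17·32 − 15·36 = 4.0000; (r_i+r_j)·cross = 32·4.0000 = 128.0000
edge 3: (15,32)→(11.5,6)  cross = 15·6 − 11.5·32 = -278.0000; (r_i+r_j)·cross = 26.5·-278.0000 = -7367.0000
Σcross = 290.2500 → A = |Σcross|/2 = 145.1250 mm²
Σ(r_i+r_j)·cross = 13887.1250 → first moment M = |Σ|/6 = 2314.5208
R_c = M/A = 2314.5208/145.1250 = 15.9485 mm
θ = 102° = 1.780236 rad
V = θ·R_c·A = 1.780236·15.9485·145.1250 = 4120.393 mm³

Volume = 4120.393 mm³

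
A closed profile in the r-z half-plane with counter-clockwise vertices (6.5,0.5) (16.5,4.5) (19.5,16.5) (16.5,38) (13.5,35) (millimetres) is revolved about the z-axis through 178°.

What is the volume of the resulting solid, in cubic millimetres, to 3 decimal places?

Profile (r,z), 5 vertices: (6.5,0.5) (16.5,4.5) (19.5,16.5) (16.5,38) (13.5,35)
edge 0: (6.5,0.5)→(16.5,4.5)  cross = 6.5·4.5 − 16.5·0.5 = 21.0000; (r_i+r_j)·cross = 23·21.0000 = 483.0000
edge 1: (16.5,4.5)→(19.5,16.5)  cross = 16.5·16.5 − 19.5·4.5 = 184.5000; (r_i+r_j)·cross = 36·184.5000 = 6642.0000
edge 2: (19.5,16.5)→(16.5,38)  cross = 19.5·38 − 16.5·16.5 = 468.7500; (r_i+r_j)·cross = 36·468.7500 = 16875.0000
edge 3: (16.5,38)→(13.5,35)  cross = 16.5·35 − 13.5·38 = 64.5000; (r_i+r_j)·cross = 30·64.5000 = 1935.0000
edge 4: (13.5,35)→(6.5,0.5)  cross = 13.5·0.5 − 6.5·35 = -220.7500; (r_i+r_j)·cross = 20·-220.7500 = -4415.0000
Σcross = 518.0000 → A = |Σcross|/2 = 259.0000 mm²
Σ(r_i+r_j)·cross = 21520.0000 → first moment M = |Σ|/6 = 3586.6667
R_c = M/A = 3586.6667/259.0000 = 13.8481 mm
θ = 178° = 3.106686 rad
V = θ·R_c·A = 3.106686·13.8481·259.0000 = 11142.647 mm³

Volume = 11142.647 mm³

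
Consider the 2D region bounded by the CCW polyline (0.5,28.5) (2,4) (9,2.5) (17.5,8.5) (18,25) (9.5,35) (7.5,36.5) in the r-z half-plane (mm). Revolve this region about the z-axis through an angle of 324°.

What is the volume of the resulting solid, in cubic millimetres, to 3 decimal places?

Profile (r,z), 7 vertices: (0.5,28.5) (2,4) (9,2.5) (17.5,8.5) (18,25) (9.5,35) (7.5,36.5)
edge 0: (0.5,28.5)→(2,4)  cross = 0.5·4 − 2·28.5 = -55.0000; (r_i+r_j)·cross = 2.5·-55.0000 = -137.5000
edge 1: (2,4)→(9,2.5)  cross = 2·2.5 − 9·4 = -31.0000; (r_i+r_j)·cross = 11·-31.0000 = -341.0000
edge 2: (9,2.5)→(17.5,8.5)  cross = 9·8.5 − 17.5·2.5 = 32.7500; (r_i+r_j)·cross = 26.5·32.7500 = 867.8750
edge 3: (17.5,8.5)→(18,25)  cross = 17.5·25 − 18·8.5 = 284.5000; (r_i+r_j)·cross = 35.5·284.5000 = 10099.7500
edge 4: (18,25)→(9.5,35)  cross = 18·35 − 9.5·25 = 392.5000; (r_i+r_j)·cross = 27.5·392.5000 = 10793.7500
edge 5: (9.5,35)→(7.5,36.5)  cross = 9.5·36.5 − 7.5·35 = 84.2500; (r_i+r_j)·cross = 17·84.2500 = 1432.2500
edge 6: (7.5,36.5)→(0.5,28.5)  cross = 7.5·28.5 − 0.5·36.5 = 195.5000; (r_i+r_j)·cross = 8·195.5000 = 1564.0000
Σcross = 903.5000 → A = |Σcross|/2 = 451.7500 mm²
Σ(r_i+r_j)·cross = 24279.1250 → first moment M = |Σ|/6 = 4046.5208
R_c = M/A = 4046.5208/451.7500 = 8.9574 mm
θ = 324° = 5.654867 rad
V = θ·R_c·A = 5.654867·8.9574·451.7500 = 22882.536 mm³

Volume = 22882.536 mm³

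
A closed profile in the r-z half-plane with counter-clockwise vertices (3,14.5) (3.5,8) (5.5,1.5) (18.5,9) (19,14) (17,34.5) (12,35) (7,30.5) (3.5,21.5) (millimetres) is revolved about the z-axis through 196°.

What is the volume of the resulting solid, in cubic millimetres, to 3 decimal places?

Profile (r,z), 9 vertices: (3,14.5) (3.5,8) (5.5,1.5) (18.5,9) (19,14) (17,34.5) (12,35) (7,30.5) (3.5,21.5)
edge 0: (3,14.5)→(3.5,8)  cross = 3·8 − 3.5·14.5 = -26.7500; (r_i+r_j)·cross = 6.5·-26.7500 = -173.8750
edge 1: (3.5,8)→(5.5,1.5)  cross = 3.5·1.5 − 5.5·8 = -38.7500; (r_i+r_j)·cross = 9·-38.7500 = -348.7500
edge 2: (5.5,1.5)→(18.5,9)  cross = 5.5·9 − 18.5·1.5 = 21.7500; (r_i+r_j)·cross = 24·21.7500 = 522.0000
edge 3: (18.5,9)→(19,14)  cross = 18.5·14 − 19·9 = 88.0000; (r_i+r_j)·cross = 37.5·88.0000 = 3300.0000
edge 4: (19,14)→(17,34.5)  cross = 19·34.5 − 17·14 = 417.5000; (r_i+r_j)·cross = 36·417.5000 = 15030.0000
edge 5: (17,34.5)→(12,35)  cross = 17·35 − 12·34.5 = 181.0000; (r_i+r_j)·cross = 29·181.0000 = 5249.0000
edge 6: (12,35)→(7,30.5)  cross = 12·30.5 − 7·35 = 121.0000; (r_i+r_j)·cross = 19·121.0000 = 2299.0000
edge 7: (7,30.5)→(3.5,21.5)  cross = 7·21.5 − 3.5·30.5 = 43.7500; (r_i+r_j)·cross = 10.5·43.7500 = 459.3750
edge 8: (3.5,21.5)→(3,14.5)  cross = 3.5·14.5 − 3·21.5 = -13.7500; (r_i+r_j)·cross = 6.5·-13.7500 = -89.3750
Σcross = 793.7500 → A = |Σcross|/2 = 396.8750 mm²
Σ(r_i+r_j)·cross = 26247.3750 → first moment M = |Σ|/6 = 4374.5625
R_c = M/A = 4374.5625/396.8750 = 11.0225 mm
θ = 196° = 3.420845 rad
V = θ·R_c·A = 3.420845·11.0225·396.8750 = 14964.702 mm³

Volume = 14964.702 mm³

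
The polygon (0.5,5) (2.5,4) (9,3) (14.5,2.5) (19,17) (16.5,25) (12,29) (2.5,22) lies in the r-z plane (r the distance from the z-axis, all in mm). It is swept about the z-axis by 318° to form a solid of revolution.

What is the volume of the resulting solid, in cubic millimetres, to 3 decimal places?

Profile (r,z), 8 vertices: (0.5,5) (2.5,4) (9,3) (14.5,2.5) (19,17) (16.5,25) (12,29) (2.5,22)
edge 0: (0.5,5)→(2.5,4)  cross = 0.5·4 − 2.5·5 = -10.5000; (r_i+r_j)·cross = 3·-10.5000 = -31.5000
edge 1: (2.5,4)→(9,3)  cross = 2.5·3 − 9·4 = -28.5000; (r_i+r_j)·cross = 11.5·-28.5000 = -327.7500
edge 2: (9,3)→(14.5,2.5)  cross = 9·2.5 − 14.5·3 = -21.0000; (r_i+r_j)·cross = 23.5·-21.0000 = -493.5000
edge 3: (14.5,2.5)→(19,17)  cross = 14.5·17 − 19·2.5 = 199.0000; (r_i+r_j)·cross = 33.5·199.0000 = 6666.5000
edge 4: (19,17)→(16.5,25)  cross = 19·25 − 16.5·17 = 194.5000; (r_i+r_j)·cross = 35.5·194.5000 = 6904.7500
edge 5: (16.5,25)→(12,29)  cross = 16.5·29 − 12·25 = 178.5000; (r_i+r_j)·cross = 28.5·178.5000 = 5087.2500
edge 6: (12,29)→(2.5,22)  cross = 12·22 − 2.5·29 = 191.5000; (r_i+r_j)·cross = 14.5·191.5000 = 2776.7500
edge 7: (2.5,22)→(0.5,5)  cross = 2.5·5 − 0.5·22 = 1.5000; (r_i+r_j)·cross = 3·1.5000 = 4.5000
Σcross = 705.0000 → A = |Σcross|/2 = 352.5000 mm²
Σ(r_i+r_j)·cross = 20587.0000 → first moment M = |Σ|/6 = 3431.1667
R_c = M/A = 3431.1667/352.5000 = 9.7338 mm
θ = 318° = 5.550147 rad
V = θ·R_c·A = 5.550147·9.7338·352.5000 = 19043.479 mm³

Volume = 19043.479 mm³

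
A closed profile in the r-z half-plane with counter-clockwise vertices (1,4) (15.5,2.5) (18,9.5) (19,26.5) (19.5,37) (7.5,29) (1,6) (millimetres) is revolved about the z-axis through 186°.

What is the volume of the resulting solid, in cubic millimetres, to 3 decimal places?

Profile (r,z), 7 vertices: (1,4) (15.5,2.5) (18,9.5) (19,26.5) (19.5,37) (7.5,29) (1,6)
edge 0: (1,4)→(15.5,2.5)  cross = 1·2.5 − 15.5·4 = -59.5000; (r_i+r_j)·cross = 16.5·-59.5000 = -981.7500
edge 1: (15.5,2.5)→(18,9.5)  cross = 15.5·9.5 − 18·2.5 = 102.2500; (r_i+r_j)·cross = 33.5·102.2500 = 3425.3750
edge 2: (18,9.5)→(19,26.5)  cross = 18·26.5 − 19·9.5 = 296.5000; (r_i+r_j)·cross = 37·296.5000 = 10970.5000
edge 3: (19,26.5)→(19.5,37)  cross = 19·37 − 19.5·26.5 = 186.2500; (r_i+r_j)·cross = 38.5·186.2500 = 7170.6250
edge 4: (19.5,37)→(7.5,29)  cross = 19.5·29 − 7.5·37 = 288.0000; (r_i+r_j)·cross = 27·288.0000 = 7776.0000
edge 5: (7.5,29)→(1,6)  cross = 7.5·6 − 1·29 = 16.0000; (r_i+r_j)·cross = 8.5·16.0000 = 136.0000
edge 6: (1,6)→(1,4)  cross = 1·4 − 1·6 = -2.0000; (r_i+r_j)·cross = 2·-2.0000 = -4.0000
Σcross = 827.5000 → A = |Σcross|/2 = 413.7500 mm²
Σ(r_i+r_j)·cross = 28492.7500 → first moment M = |Σ|/6 = 4748.7917
R_c = M/A = 4748.7917/413.7500 = 11.4774 mm
θ = 186° = 3.246312 rad
V = θ·R_c·A = 3.246312·11.4774·413.7500 = 15416.061 mm³

Volume = 15416.061 mm³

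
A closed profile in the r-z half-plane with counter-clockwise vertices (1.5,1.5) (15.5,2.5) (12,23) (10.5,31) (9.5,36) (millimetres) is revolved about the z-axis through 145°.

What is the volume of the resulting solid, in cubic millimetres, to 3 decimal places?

Profile (r,z), 5 vertices: (1.5,1.5) (15.5,2.5) (12,23) (10.5,31) (9.5,36)
edge 0: (1.5,1.5)→(15.5,2.5)  cross = 1.5·2.5 − 15.5·1.5 = -19.5000; (r_i+r_j)·cross = 17·-19.5000 = -331.5000
edge 1: (15.5,2.5)→(12,23)  cross = 15.5·23 − 12·2.5 = 326.5000; (r_i+r_j)·cross = 27.5·326.5000 = 8978.7500
edge 2: (12,23)→(10.5,31)  cross = 12·31 − 10.5·23 = 130.5000; (r_i+r_j)·cross = 22.5·130.5000 = 2936.2500
edge 3: (10.5,31)→(9.5,36)  cross = 10.5·36 − 9.5·31 = 83.5000; (r_i+r_j)·cross = 20·83.5000 = 1670.0000
edge 4: (9.5,36)→(1.5,1.5)  cross = 9.5·1.5 − 1.5·36 = -39.7500; (r_i+r_j)·cross = 11·-39.7500 = -437.2500
Σcross = 481.2500 → A = |Σcross|/2 = 240.6250 mm²
Σ(r_i+r_j)·cross = 12816.2500 → first moment M = |Σ|/6 = 2136.0417
R_c = M/A = 2136.0417/240.6250 = 8.8771 mm
θ = 145° = 2.530727 rad
V = θ·R_c·A = 2.530727·8.8771·240.6250 = 5405.739 mm³

Volume = 5405.739 mm³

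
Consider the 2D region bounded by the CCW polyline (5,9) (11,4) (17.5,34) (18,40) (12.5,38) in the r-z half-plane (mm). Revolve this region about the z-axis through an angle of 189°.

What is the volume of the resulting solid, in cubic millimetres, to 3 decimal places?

Volume = 8125.592 mm³

Profile (r,z), 5 vertices: (5,9) (11,4) (17.5,34) (18,40) (12.5,38)
edge 0: (5,9)→(11,4)  cross = 5·4 − 11·9 = -79.0000; (r_i+r_j)·cross = 16·-79.0000 = -1264.0000
edge 1: (11,4)→(17.5,34)  cross = 11·34 − 17.5·4 = 304.0000; (r_i+r_j)·cross = 28.5·304.0000 = 8664.0000
edge 2: (17.5,34)→(18,40)  cross = 17.5·40 − 18·34 = 88.0000; (r_i+r_j)·cross = 35.5·88.0000 = 3124.0000
edge 3: (18,40)→(12.5,38)  cross = 18·38 − 12.5·40 = 184.0000; (r_i+r_j)·cross = 30.5·184.0000 = 5612.0000
edge 4: (12.5,38)→(5,9)  cross = 12.5·9 − 5·38 = -77.5000; (r_i+r_j)·cross = 17.5·-77.5000 = -1356.2500
Σcross = 419.5000 → A = |Σcross|/2 = 209.7500 mm²
Σ(r_i+r_j)·cross = 14779.7500 → first moment M = |Σ|/6 = 2463.2917
R_c = M/A = 2463.2917/209.7500 = 11.7439 mm
θ = 189° = 3.298672 rad
V = θ·R_c·A = 3.298672·11.7439·209.7500 = 8125.592 mm³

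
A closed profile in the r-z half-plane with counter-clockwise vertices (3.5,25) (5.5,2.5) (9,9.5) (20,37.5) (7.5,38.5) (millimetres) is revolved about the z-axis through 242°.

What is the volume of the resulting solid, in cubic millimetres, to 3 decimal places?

Profile (r,z), 5 vertices: (3.5,25) (5.5,2.5) (9,9.5) (20,37.5) (7.5,38.5)
edge 0: (3.5,25)→(5.5,2.5)  cross = 3.5·2.5 − 5.5·25 = -128.7500; (r_i+r_j)·cross = 9·-128.7500 = -1158.7500
edge 1: (5.5,2.5)→(9,9.5)  cross = 5.5·9.5 − 9·2.5 = 29.7500; (r_i+r_j)·cross = 14.5·29.7500 = 431.3750
edge 2: (9,9.5)→(20,37.5)  cross = 9·37.5 − 20·9.5 = 147.5000; (r_i+r_j)·cross = 29·147.5000 = 4277.5000
edge 3: (20,37.5)→(7.5,38.5)  cross = 20·38.5 − 7.5·37.5 = 488.7500; (r_i+r_j)·cross = 27.5·488.7500 = 13440.6250
edge 4: (7.5,38.5)→(3.5,25)  cross = 7.5·25 − 3.5·38.5 = 52.7500; (r_i+r_j)·cross = 11·52.7500 = 580.2500
Σcross = 590.0000 → A = |Σcross|/2 = 295.0000 mm²
Σ(r_i+r_j)·cross = 17571.0000 → first moment M = |Σ|/6 = 2928.5000
R_c = M/A = 2928.5000/295.0000 = 9.9271 mm
θ = 242° = 4.223697 rad
V = θ·R_c·A = 4.223697·9.9271·295.0000 = 12369.096 mm³

Volume = 12369.096 mm³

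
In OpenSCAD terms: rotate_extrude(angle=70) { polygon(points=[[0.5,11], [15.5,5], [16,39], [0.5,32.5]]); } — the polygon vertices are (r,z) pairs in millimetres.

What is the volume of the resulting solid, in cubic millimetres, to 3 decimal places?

Profile (r,z), 4 vertices: (0.5,11) (15.5,5) (16,39) (0.5,32.5)
edge 0: (0.5,11)→(15.5,5)  cross = 0.5·5 − 15.5·11 = -168.0000; (r_i+r_j)·cross = 16·-168.0000 = -2688.0000
edge 1: (15.5,5)→(16,39)  cross = 15.5·39 − 16·5 = 524.5000; (r_i+r_j)·cross = 31.5·524.5000 = 16521.7500
edge 2: (16,39)→(0.5,32.5)  cross = 16·32.5 − 0.5·39 = 500.5000; (r_i+r_j)·cross = 16.5·500.5000 = 8258.2500
edge 3: (0.5,32.5)→(0.5,11)  cross = 0.5·11 − 0.5·32.5 = -10.7500; (r_i+r_j)·cross = 1·-10.7500 = -10.7500
Σcross = 846.2500 → A = |Σcross|/2 = 423.1250 mm²
Σ(r_i+r_j)·cross = 22081.2500 → first moment M = |Σ|/6 = 3680.2083
R_c = M/A = 3680.2083/423.1250 = 8.6977 mm
θ = 70° = 1.221730 rad
V = θ·R_c·A = 1.221730·8.6977·423.1250 = 4496.223 mm³

Volume = 4496.223 mm³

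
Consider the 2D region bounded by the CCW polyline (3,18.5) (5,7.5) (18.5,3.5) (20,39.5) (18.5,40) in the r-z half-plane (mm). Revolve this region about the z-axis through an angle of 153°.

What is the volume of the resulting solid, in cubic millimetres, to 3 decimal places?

Volume = 13117.668 mm³

Profile (r,z), 5 vertices: (3,18.5) (5,7.5) (18.5,3.5) (20,39.5) (18.5,40)
edge 0: (3,18.5)→(5,7.5)  cross = 3·7.5 − 5·18.5 = -70.0000; (r_i+r_j)·cross = 8·-70.0000 = -560.0000
edge 1: (5,7.5)→(18.5,3.5)  cross = 5·3.5 − 18.5·7.5 = -121.2500; (r_i+r_j)·cross = 23.5·-121.2500 = -2849.3750
edge 2: (18.5,3.5)→(20,39.5)  cross = 18.5·39.5 − 20·3.5 = 660.7500; (r_i+r_j)·cross = 38.5·660.7500 = 25438.8750
edge 3: (20,39.5)→(18.5,40)  cross = 20·40 − 18.5·39.5 = 69.2500; (r_i+r_j)·cross = 38.5·69.2500 = 2666.1250
edge 4: (18.5,40)→(3,18.5)  cross = 18.5·18.5 − 3·40 = 222.2500; (r_i+r_j)·cross = 21.5·222.2500 = 4778.3750
Σcross = 761.0000 → A = |Σcross|/2 = 380.5000 mm²
Σ(r_i+r_j)·cross = 29474.0000 → first moment M = |Σ|/6 = 4912.3333
R_c = M/A = 4912.3333/380.5000 = 12.9102 mm
θ = 153° = 2.670354 rad
V = θ·R_c·A = 2.670354·12.9102·380.5000 = 13117.668 mm³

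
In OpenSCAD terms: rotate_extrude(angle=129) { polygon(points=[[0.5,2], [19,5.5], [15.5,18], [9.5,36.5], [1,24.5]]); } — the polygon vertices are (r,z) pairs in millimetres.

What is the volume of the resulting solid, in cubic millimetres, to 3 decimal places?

Profile (r,z), 5 vertices: (0.5,2) (19,5.5) (15.5,18) (9.5,36.5) (1,24.5)
edge 0: (0.5,2)→(19,5.5)  cross = 0.5·5.5 − 19·2 = -35.2500; (r_i+r_j)·cross = 19.5·-35.2500 = -687.3750
edge 1: (19,5.5)→(15.5,18)  cross = 19·18 − 15.5·5.5 = 256.7500; (r_i+r_j)·cross = 34.5·256.7500 = 8857.8750
edge 2: (15.5,18)→(9.5,36.5)  cross = 15.5·36.5 − 9.5·18 = 394.7500; (r_i+r_j)·cross = 25·394.7500 = 9868.7500
edge 3: (9.5,36.5)→(1,24.5)  cross = 9.5·24.5 − 1·36.5 = 196.2500; (r_i+r_j)·cross = 10.5·196.2500 = 2060.6250
edge 4: (1,24.5)→(0.5,2)  cross = 1·2 − 0.5·24.5 = -10.2500; (r_i+r_j)·cross = 1.5·-10.2500 = -15.3750
Σcross = 802.2500 → A = |Σcross|/2 = 401.1250 mm²
Σ(r_i+r_j)·cross = 20084.5000 → first moment M = |Σ|/6 = 3347.4167
R_c = M/A = 3347.4167/401.1250 = 8.3451 mm
θ = 129° = 2.251475 rad
V = θ·R_c·A = 2.251475·8.3451·401.1250 = 7536.624 mm³

Volume = 7536.624 mm³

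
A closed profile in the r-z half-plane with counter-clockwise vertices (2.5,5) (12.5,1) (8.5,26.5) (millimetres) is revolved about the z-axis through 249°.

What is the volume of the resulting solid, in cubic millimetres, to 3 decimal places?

Volume = 4068.096 mm³

Profile (r,z), 3 vertices: (2.5,5) (12.5,1) (8.5,26.5)
edge 0: (2.5,5)→(12.5,1)  cross = 2.5·1 − 12.5·5 = -60.0000; (r_i+r_j)·cross = 15·-60.0000 = -900.0000
edge 1: (12.5,1)→(8.5,26.5)  cross = 12.5·26.5 − 8.5·1 = 322.7500; (r_i+r_j)·cross = 21·322.7500 = 6777.7500
edge 2: (8.5,26.5)→(2.5,5)  cross = 8.5·5 − 2.5·26.5 = -23.7500; (r_i+r_j)·cross = 11·-23.7500 = -261.2500
Σcross = 239.0000 → A = |Σcross|/2 = 119.5000 mm²
Σ(r_i+r_j)·cross = 5616.5000 → first moment M = |Σ|/6 = 936.0833
R_c = M/A = 936.0833/119.5000 = 7.8333 mm
θ = 249° = 4.345870 rad
V = θ·R_c·A = 4.345870·7.8333·119.5000 = 4068.096 mm³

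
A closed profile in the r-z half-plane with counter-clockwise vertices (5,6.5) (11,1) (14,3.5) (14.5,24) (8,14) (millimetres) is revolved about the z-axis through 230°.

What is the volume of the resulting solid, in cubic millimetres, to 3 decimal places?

Profile (r,z), 5 vertices: (5,6.5) (11,1) (14,3.5) (14.5,24) (8,14)
edge 0: (5,6.5)→(11,1)  cross = 5·1 − 11·6.5 = -66.5000; (r_i+r_j)·cross = 16·-66.5000 = -1064.0000
edge 1: (11,1)→(14,3.5)  cross = 11·3.5 − 14·1 = 24.5000; (r_i+r_j)·cross = 25·24.5000 = 612.5000
edge 2: (14,3.5)→(14.5,24)  cross = 14·24 − 14.5·3.5 = 285.2500; (r_i+r_j)·cross = 28.5·285.2500 = 8129.6250
edge 3: (14.5,24)→(8,14)  cross = 14.5·14 − 8·24 = 11.0000; (r_i+r_j)·cross = 22.5·11.0000 = 247.5000
edge 4: (8,14)→(5,6.5)  cross = 8·6.5 − 5·14 = -18.0000; (r_i+r_j)·cross = 13·-18.0000 = -234.0000
Σcross = 236.2500 → A = |Σcross|/2 = 118.1250 mm²
Σ(r_i+r_j)·cross = 7691.6250 → first moment M = |Σ|/6 = 1281.9375
R_c = M/A = 1281.9375/118.1250 = 10.8524 mm
θ = 230° = 4.014257 rad
V = θ·R_c·A = 4.014257·10.8524·118.1250 = 5146.027 mm³

Volume = 5146.027 mm³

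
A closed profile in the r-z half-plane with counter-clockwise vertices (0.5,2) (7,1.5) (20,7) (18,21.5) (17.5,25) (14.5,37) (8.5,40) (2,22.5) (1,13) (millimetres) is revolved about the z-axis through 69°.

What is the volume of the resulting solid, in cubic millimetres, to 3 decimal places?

Profile (r,z), 9 vertices: (0.5,2) (7,1.5) (20,7) (18,21.5) (17.5,25) (14.5,37) (8.5,40) (2,22.5) (1,13)
edge 0: (0.5,2)→(7,1.5)  cross = 0.5·1.5 − 7·2 = -13.2500; (r_i+r_j)·cross = 7.5·-13.2500 = -99.3750
edge 1: (7,1.5)→(20,7)  cross = 7·7 − 20·1.5 = 19.0000; (r_i+r_j)·cross = 27·19.0000 = 513.0000
edge 2: (20,7)→(18,21.5)  cross = 20·21.5 − 18·7 = 304.0000; (r_i+r_j)·cross = 38·304.0000 = 11552.0000
edge 3: (18,21.5)→(17.5,25)  cross = 18·25 − 17.5·21.5 = 73.7500; (r_i+r_j)·cross = 35.5·73.7500 = 2618.1250
edge 4: (17.5,25)→(14.5,37)  cross = 17.5·37 − 14.5·25 = 285.0000; (r_i+r_j)·cross = 32·285.0000 = 9120.0000
edge 5: (14.5,37)→(8.5,40)  cross = 14.5·40 − 8.5·37 = 265.5000; (r_i+r_j)·cross = 23·265.5000 = 6106.5000
edge 6: (8.5,40)→(2,22.5)  cross = 8.5·22.5 − 2·40 = 111.2500; (r_i+r_j)·cross = 10.5·111.2500 = 1168.1250
edge 7: (2,22.5)→(1,13)  cross = 2·13 − 1·22.5 = 3.5000; (r_i+r_j)·cross = 3·3.5000 = 10.5000
edge 8: (1,13)→(0.5,2)  cross = 1·2 − 0.5·13 = -4.5000; (r_i+r_j)·cross = 1.5·-4.5000 = -6.7500
Σcross = 1044.2500 → A = |Σcross|/2 = 522.1250 mm²
Σ(r_i+r_j)·cross = 30982.1250 → first moment M = |Σ|/6 = 5163.6875
R_c = M/A = 5163.6875/522.1250 = 9.8898 mm
θ = 69° = 1.204277 rad
V = θ·R_c·A = 1.204277·9.8898·522.1250 = 6218.511 mm³

Volume = 6218.511 mm³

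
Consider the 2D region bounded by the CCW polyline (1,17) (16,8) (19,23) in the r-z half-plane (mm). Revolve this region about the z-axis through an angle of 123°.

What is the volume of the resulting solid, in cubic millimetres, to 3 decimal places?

Profile (r,z), 3 vertices: (1,17) (16,8) (19,23)
edge 0: (1,17)→(16,8)  cross = 1·8 − 16·17 = -264.0000; (r_i+r_j)·cross = 17·-264.0000 = -4488.0000
edge 1: (16,8)→(19,23)  cross = 16·23 − 19·8 = 216.0000; (r_i+r_j)·cross = 35·216.0000 = 7560.0000
edge 2: (19,23)→(1,17)  cross = 19·17 − 1·23 = 300.0000; (r_i+r_j)·cross = 20·300.0000 = 6000.0000
Σcross = 252.0000 → A = |Σcross|/2 = 126.0000 mm²
Σ(r_i+r_j)·cross = 9072.0000 → first moment M = |Σ|/6 = 1512.0000
R_c = M/A = 1512.0000/126.0000 = 12.0000 mm
θ = 123° = 2.146755 rad
V = θ·R_c·A = 2.146755·12.0000·126.0000 = 3245.894 mm³

Volume = 3245.894 mm³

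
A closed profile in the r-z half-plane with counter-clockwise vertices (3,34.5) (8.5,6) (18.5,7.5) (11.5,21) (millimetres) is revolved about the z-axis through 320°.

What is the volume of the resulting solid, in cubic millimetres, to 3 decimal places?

Profile (r,z), 4 vertices: (3,34.5) (8.5,6) (18.5,7.5) (11.5,21)
edge 0: (3,34.5)→(8.5,6)  cross = 3·6 − 8.5·34.5 = -275.2500; (r_i+r_j)·cross = 11.5·-275.2500 = -3165.3750
edge 1: (8.5,6)→(18.5,7.5)  cross = 8.5·7.5 − 18.5·6 = -47.2500; (r_i+r_j)·cross = 27·-47.2500 = -1275.7500
edge 2: (18.5,7.5)→(11.5,21)  cross = 18.5·21 − 11.5·7.5 = 302.2500; (r_i+r_j)·cross = 30·302.2500 = 9067.5000
edge 3: (11.5,21)→(3,34.5)  cross = 11.5·34.5 − 3·21 = 333.7500; (r_i+r_j)·cross = 14.5·333.7500 = 4839.3750
Σcross = 313.5000 → A = |Σcross|/2 = 156.7500 mm²
Σ(r_i+r_j)·cross = 9465.7500 → first moment M = |Σ|/6 = 1577.6250
R_c = M/A = 1577.6250/156.7500 = 10.0646 mm
θ = 320° = 5.585054 rad
V = θ·R_c·A = 5.585054·10.0646·156.7500 = 8811.120 mm³

Volume = 8811.120 mm³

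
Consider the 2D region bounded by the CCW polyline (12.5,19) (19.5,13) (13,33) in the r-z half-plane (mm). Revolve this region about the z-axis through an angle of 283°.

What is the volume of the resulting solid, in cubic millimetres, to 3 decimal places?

Profile (r,z), 3 vertices: (12.5,19) (19.5,13) (13,33)
edge 0: (12.5,19)→(19.5,13)  cross = 12.5·13 − 19.5·19 = -208.0000; (r_i+r_j)·cross = 32·-208.0000 = -6656.0000
edge 1: (19.5,13)→(13,33)  cross = 19.5·33 − 13·13 = 474.5000; (r_i+r_j)·cross = 32.5·474.5000 = 15421.2500
edge 2: (13,33)→(12.5,19)  cross = 13·19 − 12.5·33 = -165.5000; (r_i+r_j)·cross = 25.5·-165.5000 = -4220.2500
Σcross = 101.0000 → A = |Σcross|/2 = 50.5000 mm²
Σ(r_i+r_j)·cross = 4545.0000 → first moment M = |Σ|/6 = 757.5000
R_c = M/A = 757.5000/50.5000 = 15.0000 mm
θ = 283° = 4.939282 rad
V = θ·R_c·A = 4.939282·15.0000·50.5000 = 3741.506 mm³

Volume = 3741.506 mm³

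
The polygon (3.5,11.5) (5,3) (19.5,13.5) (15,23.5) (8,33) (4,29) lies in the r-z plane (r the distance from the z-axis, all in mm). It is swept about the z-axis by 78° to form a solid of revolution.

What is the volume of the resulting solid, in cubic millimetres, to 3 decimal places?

Volume = 3741.264 mm³

Profile (r,z), 6 vertices: (3.5,11.5) (5,3) (19.5,13.5) (15,23.5) (8,33) (4,29)
edge 0: (3.5,11.5)→(5,3)  cross = 3.5·3 − 5·11.5 = -47.0000; (r_i+r_j)·cross = 8.5·-47.0000 = -399.5000
edge 1: (5,3)→(19.5,13.5)  cross = 5·13.5 − 19.5·3 = 9.0000; (r_i+r_j)·cross = 24.5·9.0000 = 220.5000
edge 2: (19.5,13.5)→(15,23.5)  cross = 19.5·23.5 − 15·13.5 = 255.7500; (r_i+r_j)·cross = 34.5·255.7500 = 8823.3750
edge 3: (15,23.5)→(8,33)  cross = 15·33 − 8·23.5 = 307.0000; (r_i+r_j)·cross = 23·307.0000 = 7061.0000
edge 4: (8,33)→(4,29)  cross = 8·29 − 4·33 = 100.0000; (r_i+r_j)·cross = 12·100.0000 = 1200.0000
edge 5: (4,29)→(3.5,11.5)  cross = 4·11.5 − 3.5·29 = -55.5000; (r_i+r_j)·cross = 7.5·-55.5000 = -416.2500
Σcross = 569.2500 → A = |Σcross|/2 = 284.6250 mm²
Σ(r_i+r_j)·cross = 16489.1250 → first moment M = |Σ|/6 = 2748.1875
R_c = M/A = 2748.1875/284.6250 = 9.6555 mm
θ = 78° = 1.361357 rad
V = θ·R_c·A = 1.361357·9.6555·284.6250 = 3741.264 mm³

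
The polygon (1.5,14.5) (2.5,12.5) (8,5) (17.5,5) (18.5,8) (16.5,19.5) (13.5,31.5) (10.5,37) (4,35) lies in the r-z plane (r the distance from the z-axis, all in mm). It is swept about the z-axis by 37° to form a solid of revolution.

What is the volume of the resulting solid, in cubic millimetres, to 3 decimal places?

Volume = 2418.873 mm³

Profile (r,z), 9 vertices: (1.5,14.5) (2.5,12.5) (8,5) (17.5,5) (18.5,8) (16.5,19.5) (13.5,31.5) (10.5,37) (4,35)
edge 0: (1.5,14.5)→(2.5,12.5)  cross = 1.5·12.5 − 2.5·14.5 = -17.5000; (r_i+r_j)·cross = 4·-17.5000 = -70.0000
edge 1: (2.5,12.5)→(8,5)  cross = 2.5·5 − 8·12.5 = -87.5000; (r_i+r_j)·cross = 10.5·-87.5000 = -918.7500
edge 2: (8,5)→(17.5,5)  cross = 8·5 − 17.5·5 = -47.5000; (r_i+r_j)·cross = 25.5·-47.5000 = -1211.2500
edge 3: (17.5,5)→(18.5,8)  cross = 17.5·8 − 18.5·5 = 47.5000; (r_i+r_j)·cross = 36·47.5000 = 1710.0000
edge 4: (18.5,8)→(16.5,19.5)  cross = 18.5·19.5 − 16.5·8 = 228.7500; (r_i+r_j)·cross = 35·228.7500 = 8006.2500
edge 5: (16.5,19.5)→(13.5,31.5)  cross = 16.5·31.5 − 13.5·19.5 = 256.5000; (r_i+r_j)·cross = 30·256.5000 = 7695.0000
edge 6: (13.5,31.5)→(10.5,37)  cross = 13.5·37 − 10.5·31.5 = 168.7500; (r_i+r_j)·cross = 24·168.7500 = 4050.0000
edge 7: (10.5,37)→(4,35)  cross = 10.5·35 − 4·37 = 219.5000; (r_i+r_j)·cross = 14.5·219.5000 = 3182.7500
edge 8: (4,35)→(1.5,14.5)  cross = 4·14.5 − 1.5·35 = 5.5000; (r_i+r_j)·cross = 5.5·5.5000 = 30.2500
Σcross = 774.0000 → A = |Σcross|/2 = 387.0000 mm²
Σ(r_i+r_j)·cross = 22474.2500 → first moment M = |Σ|/6 = 3745.7083
R_c = M/A = 3745.7083/387.0000 = 9.6788 mm
θ = 37° = 0.645772 rad
V = θ·R_c·A = 0.645772·9.6788·387.0000 = 2418.873 mm³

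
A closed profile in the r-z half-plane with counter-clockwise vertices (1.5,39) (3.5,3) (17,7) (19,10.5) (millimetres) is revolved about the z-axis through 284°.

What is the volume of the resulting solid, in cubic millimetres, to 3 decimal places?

Profile (r,z), 4 vertices: (1.5,39) (3.5,3) (17,7) (19,10.5)
edge 0: (1.5,39)→(3.5,3)  cross = 1.5·3 − 3.5·39 = -132.0000; (r_i+r_j)·cross = 5·-132.0000 = -660.0000
edge 1: (3.5,3)→(17,7)  cross = 3.5·7 − 17·3 = -26.5000; (r_i+r_j)·cross = 20.5·-26.5000 = -543.2500
edge 2: (17,7)→(19,10.5)  cross = 17·10.5 − 19·7 = 45.5000; (r_i+r_j)·cross = 36·45.5000 = 1638.0000
edge 3: (19,10.5)→(1.5,39)  cross = 19·39 − 1.5·10.5 = 725.2500; (r_i+r_j)·cross = 20.5·725.2500 = 14867.6250
Σcross = 612.2500 → A = |Σcross|/2 = 306.1250 mm²
Σ(r_i+r_j)·cross = 15302.3750 → first moment M = |Σ|/6 = 2550.3958
R_c = M/A = 2550.3958/306.1250 = 8.3312 mm
θ = 284° = 4.956735 rad
V = θ·R_c·A = 4.956735·8.3312·306.1250 = 12641.636 mm³

Volume = 12641.636 mm³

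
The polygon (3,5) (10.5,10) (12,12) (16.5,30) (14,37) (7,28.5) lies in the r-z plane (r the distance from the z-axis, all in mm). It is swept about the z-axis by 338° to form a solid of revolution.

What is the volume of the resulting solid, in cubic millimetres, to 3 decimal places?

Profile (r,z), 6 vertices: (3,5) (10.5,10) (12,12) (16.5,30) (14,37) (7,28.5)
edge 0: (3,5)→(10.5,10)  cross = 3·10 − 10.5·5 = -22.5000; (r_i+r_j)·cross = 13.5·-22.5000 = -303.7500
edge 1: (10.5,10)→(12,12)  cross = 10.5·12 − 12·10 = 6.0000; (r_i+r_j)·cross = 22.5·6.0000 = 135.0000
edge 2: (12,12)→(16.5,30)  cross = 12·30 − 16.5·12 = 162.0000; (r_i+r_j)·cross = 28.5·162.0000 = 4617.0000
edge 3: (16.5,30)→(14,37)  cross = 16.5·37 − 14·30 = 190.5000; (r_i+r_j)·cross = 30.5·190.5000 = 5810.2500
edge 4: (14,37)→(7,28.5)  cross = 14·28.5 − 7·37 = 140.0000; (r_i+r_j)·cross = 21·140.0000 = 2940.0000
edge 5: (7,28.5)→(3,5)  cross = 7·5 − 3·28.5 = -50.5000; (r_i+r_j)·cross = 10·-50.5000 = -505.0000
Σcross = 425.5000 → A = |Σcross|/2 = 212.7500 mm²
Σ(r_i+r_j)·cross = 12693.5000 → first moment M = |Σ|/6 = 2115.5833
R_c = M/A = 2115.5833/212.7500 = 9.9440 mm
θ = 338° = 5.899213 rad
V = θ·R_c·A = 5.899213·9.9440·212.7500 = 12480.276 mm³

Volume = 12480.276 mm³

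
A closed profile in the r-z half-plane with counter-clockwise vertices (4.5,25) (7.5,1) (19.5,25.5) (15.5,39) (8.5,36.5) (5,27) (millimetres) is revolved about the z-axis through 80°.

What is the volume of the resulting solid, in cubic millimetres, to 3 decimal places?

Volume = 5006.710 mm³

Profile (r,z), 6 vertices: (4.5,25) (7.5,1) (19.5,25.5) (15.5,39) (8.5,36.5) (5,27)
edge 0: (4.5,25)→(7.5,1)  cross = 4.5·1 − 7.5·25 = -183.0000; (r_i+r_j)·cross = 12·-183.0000 = -2196.0000
edge 1: (7.5,1)→(19.5,25.5)  cross = 7.5·25.5 − 19.5·1 = 171.7500; (r_i+r_j)·cross = 27·171.7500 = 4637.2500
edge 2: (19.5,25.5)→(15.5,39)  cross = 19.5·39 − 15.5·25.5 = 365.2500; (r_i+r_j)·cross = 35·365.2500 = 12783.7500
edge 3: (15.5,39)→(8.5,36.5)  cross = 15.5·36.5 − 8.5·39 = 234.2500; (r_i+r_j)·cross = 24·234.2500 = 5622.0000
edge 4: (8.5,36.5)→(5,27)  cross = 8.5·27 − 5·36.5 = 47.0000; (r_i+r_j)·cross = 13.5·47.0000 = 634.5000
edge 5: (5,27)→(4.5,25)  cross = 5·25 − 4.5·27 = 3.5000; (r_i+r_j)·cross = 9.5·3.5000 = 33.2500
Σcross = 638.7500 → A = |Σcross|/2 = 319.3750 mm²
Σ(r_i+r_j)·cross = 21514.7500 → first moment M = |Σ|/6 = 3585.7917
R_c = M/A = 3585.7917/319.3750 = 11.2275 mm
θ = 80° = 1.396263 rad
V = θ·R_c·A = 1.396263·11.2275·319.3750 = 5006.710 mm³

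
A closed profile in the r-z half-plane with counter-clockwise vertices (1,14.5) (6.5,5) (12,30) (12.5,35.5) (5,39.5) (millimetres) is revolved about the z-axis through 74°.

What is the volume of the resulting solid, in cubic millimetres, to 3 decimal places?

Volume = 1896.417 mm³

Profile (r,z), 5 vertices: (1,14.5) (6.5,5) (12,30) (12.5,35.5) (5,39.5)
edge 0: (1,14.5)→(6.5,5)  cross = 1·5 − 6.5·14.5 = -89.2500; (r_i+r_j)·cross = 7.5·-89.2500 = -669.3750
edge 1: (6.5,5)→(12,30)  cross = 6.5·30 − 12·5 = 135.0000; (r_i+r_j)·cross = 18.5·135.0000 = 2497.5000
edge 2: (12,30)→(12.5,35.5)  cross = 12·35.5 − 12.5·30 = 51.0000; (r_i+r_j)·cross = 24.5·51.0000 = 1249.5000
edge 3: (12.5,35.5)→(5,39.5)  cross = 12.5·39.5 − 5·35.5 = 316.2500; (r_i+r_j)·cross = 17.5·316.2500 = 5534.3750
edge 4: (5,39.5)→(1,14.5)  cross = 5·14.5 − 1·39.5 = 33.0000; (r_i+r_j)·cross = 6·33.0000 = 198.0000
Σcross = 446.0000 → A = |Σcross|/2 = 223.0000 mm²
Σ(r_i+r_j)·cross = 8810.0000 → first moment M = |Σ|/6 = 1468.3333
R_c = M/A = 1468.3333/223.0000 = 6.5845 mm
θ = 74° = 1.291544 rad
V = θ·R_c·A = 1.291544·6.5845·223.0000 = 1896.417 mm³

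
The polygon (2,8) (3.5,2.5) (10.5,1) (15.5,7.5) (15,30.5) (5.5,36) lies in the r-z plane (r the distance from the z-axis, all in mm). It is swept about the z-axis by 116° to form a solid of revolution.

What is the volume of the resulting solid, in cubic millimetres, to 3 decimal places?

Profile (r,z), 6 vertices: (2,8) (3.5,2.5) (10.5,1) (15.5,7.5) (15,30.5) (5.5,36)
edge 0: (2,8)→(3.5,2.5)  cross = 2·2.5 − 3.5·8 = -23.0000; (r_i+r_j)·cross = 5.5·-23.0000 = -126.5000
edge 1: (3.5,2.5)→(10.5,1)  cross = 3.5·1 − 10.5·2.5 = -22.7500; (r_i+r_j)·cross = 14·-22.7500 = -318.5000
edge 2: (10.5,1)→(15.5,7.5)  cross = 10.5·7.5 − 15.5·1 = 63.2500; (r_i+r_j)·cross = 26·63.2500 = 1644.5000
edge 3: (15.5,7.5)→(15,30.5)  cross = 15.5·30.5 − 15·7.5 = 360.2500; (r_i+r_j)·cross = 30.5·360.2500 = 10987.6250
edge 4: (15,30.5)→(5.5,36)  cross = 15·36 − 5.5·30.5 = 372.2500; (r_i+r_j)·cross = 20.5·372.2500 = 7631.1250
edge 5: (5.5,36)→(2,8)  cross = 5.5·8 − 2·36 = -28.0000; (r_i+r_j)·cross = 7.5·-28.0000 = -210.0000
Σcross = 722.0000 → A = |Σcross|/2 = 361.0000 mm²
Σ(r_i+r_j)·cross = 19608.2500 → first moment M = |Σ|/6 = 3268.0417
R_c = M/A = 3268.0417/361.0000 = 9.0527 mm
θ = 116° = 2.024582 rad
V = θ·R_c·A = 2.024582·9.0527·361.0000 = 6616.418 mm³

Volume = 6616.418 mm³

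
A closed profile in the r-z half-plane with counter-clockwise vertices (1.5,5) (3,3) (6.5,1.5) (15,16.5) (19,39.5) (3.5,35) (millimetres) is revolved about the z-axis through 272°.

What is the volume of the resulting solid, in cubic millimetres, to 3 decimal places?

Volume = 18035.965 mm³

Profile (r,z), 6 vertices: (1.5,5) (3,3) (6.5,1.5) (15,16.5) (19,39.5) (3.5,35)
edge 0: (1.5,5)→(3,3)  cross = 1.5·3 − 3·5 = -10.5000; (r_i+r_j)·cross = 4.5·-10.5000 = -47.2500
edge 1: (3,3)→(6.5,1.5)  cross = 3·1.5 − 6.5·3 = -15.0000; (r_i+r_j)·cross = 9.5·-15.0000 = -142.5000
edge 2: (6.5,1.5)→(15,16.5)  cross = 6.5·16.5 − 15·1.5 = 84.7500; (r_i+r_j)·cross = 21.5·84.7500 = 1822.1250
edge 3: (15,16.5)→(19,39.5)  cross = 15·39.5 − 19·16.5 = 279.0000; (r_i+r_j)·cross = 34·279.0000 = 9486.0000
edge 4: (19,39.5)→(3.5,35)  cross = 19·35 − 3.5·39.5 = 526.7500; (r_i+r_j)·cross = 22.5·526.7500 = 11851.8750
edge 5: (3.5,35)→(1.5,5)  cross = 3.5·5 − 1.5·35 = -35.0000; (r_i+r_j)·cross = 5·-35.0000 = -175.0000
Σcross = 830.0000 → A = |Σcross|/2 = 415.0000 mm²
Σ(r_i+r_j)·cross = 22795.2500 → first moment M = |Σ|/6 = 3799.2083
R_c = M/A = 3799.2083/415.0000 = 9.1547 mm
θ = 272° = 4.747296 rad
V = θ·R_c·A = 4.747296·9.1547·415.0000 = 18035.965 mm³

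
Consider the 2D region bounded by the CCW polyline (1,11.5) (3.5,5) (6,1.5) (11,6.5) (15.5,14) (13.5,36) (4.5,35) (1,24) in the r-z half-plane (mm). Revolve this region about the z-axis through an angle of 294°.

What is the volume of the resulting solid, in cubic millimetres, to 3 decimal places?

Profile (r,z), 8 vertices: (1,11.5) (3.5,5) (6,1.5) (11,6.5) (15.5,14) (13.5,36) (4.5,35) (1,24)
edge 0: (1,11.5)→(3.5,5)  cross = 1·5 − 3.5·11.5 = -35.2500; (r_i+r_j)·cross = 4.5·-35.2500 = -158.6250
edge 1: (3.5,5)→(6,1.5)  cross = 3.5·1.5 − 6·5 = -24.7500; (r_i+r_j)·cross = 9.5·-24.7500 = -235.1250
edge 2: (6,1.5)→(11,6.5)  cross = 6·6.5 − 11·1.5 = 22.5000; (r_i+r_j)·cross = 17·22.5000 = 382.5000
edge 3: (11,6.5)→(15.5,14)  cross = 11·14 − 15.5·6.5 = 53.2500; (r_i+r_j)·cross = 26.5·53.2500 = 1411.1250
edge 4: (15.5,14)→(13.5,36)  cross = 15.5·36 − 13.5·14 = 369.0000; (r_i+r_j)·cross = 29·369.0000 = 10701.0000
edge 5: (13.5,36)→(4.5,35)  cross = 13.5·35 − 4.5·36 = 310.5000; (r_i+r_j)·cross = 18·310.5000 = 5589.0000
edge 6: (4.5,35)→(1,24)  cross = 4.5·24 − 1·35 = 73.0000; (r_i+r_j)·cross = 5.5·73.0000 = 401.5000
edge 7: (1,24)→(1,11.5)  cross = 1·11.5 − 1·24 = -12.5000; (r_i+r_j)·cross = 2·-12.5000 = -25.0000
Σcross = 755.7500 → A = |Σcross|/2 = 377.8750 mm²
Σ(r_i+r_j)·cross = 18066.3750 → first moment M = |Σ|/6 = 3011.0625
R_c = M/A = 3011.0625/377.8750 = 7.9684 mm
θ = 294° = 5.131268 rad
V = θ·R_c·A = 5.131268·7.9684·377.8750 = 15450.569 mm³

Volume = 15450.569 mm³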